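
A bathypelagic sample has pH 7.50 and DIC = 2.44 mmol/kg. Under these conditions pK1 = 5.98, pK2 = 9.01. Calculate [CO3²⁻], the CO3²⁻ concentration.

α₂ = 1 / (1 + [H⁺]/K2 + [H⁺]²/(K1K2)) = 1 / (1 + 10^+1.51 + 10^-0.01)
   = 1 / (1 + 32.359 + 0.97724) = 1/34.337 = 0.02912
[CO3²⁻] = α₂ × DIC = 0.02912 × 2.44 = 0.0711 mmol/kg

[CO3²⁻] = 0.0711 mmol/kg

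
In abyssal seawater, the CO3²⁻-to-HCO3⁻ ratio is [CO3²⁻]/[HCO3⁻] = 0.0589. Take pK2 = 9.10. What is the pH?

From K2 = [H⁺][CO3²⁻]/[HCO3⁻]:  pH = pK2 + log₁₀([CO3²⁻]/[HCO3⁻])
log₁₀(0.0589) = -1.230
pH = 9.10 + (-1.230) = 7.87

pH = 7.87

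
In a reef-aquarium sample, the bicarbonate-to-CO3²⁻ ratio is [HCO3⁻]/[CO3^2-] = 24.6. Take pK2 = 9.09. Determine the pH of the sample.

pH = 7.70

From K2 = [H⁺][CO3^2-]/[HCO3⁻]:  pH = pK2 − log₁₀([HCO3⁻]/[CO3^2-])
log₁₀(24.6) = +1.391
pH = 9.09 − (+1.391) = 7.70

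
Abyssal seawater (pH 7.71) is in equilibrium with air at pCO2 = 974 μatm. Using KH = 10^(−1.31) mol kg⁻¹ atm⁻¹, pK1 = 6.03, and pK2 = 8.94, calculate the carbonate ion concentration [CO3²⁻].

[CO3²⁻] = 0.134 mmol/kg

[CO2*] = KH · pCO2 = 10^(−1.31) × 974×10^-6 = 4.770×10^-5 mol/kg
α₀ = 1/(1 + K1/[H⁺] + K1K2/[H⁺]²) = 1/(1 + 10^+1.68 + 10^+0.45) = 0.01935
DIC = [CO2*]/α₀ = 4.770×10^-5 / 0.01935 = 2.465 mmol/kg
[CO3²⁻] = α₂·DIC; α₂ = 0.05453, so [CO3²⁻] = 0.05453 × 2.465 = 0.134 mmol/kg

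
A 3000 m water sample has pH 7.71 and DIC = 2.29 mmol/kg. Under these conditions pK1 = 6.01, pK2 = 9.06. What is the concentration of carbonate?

α₂ = 1 / (1 + [H⁺]/K2 + [H⁺]²/(K1K2)) = 1 / (1 + 10^+1.35 + 10^-0.35)
   = 1 / (1 + 22.387 + 0.44668) = 1/23.834 = 0.04196
[CO3²⁻] = α₂ × DIC = 0.04196 × 2.29 = 0.0961 mmol/kg

[CO3²⁻] = 0.0961 mmol/kg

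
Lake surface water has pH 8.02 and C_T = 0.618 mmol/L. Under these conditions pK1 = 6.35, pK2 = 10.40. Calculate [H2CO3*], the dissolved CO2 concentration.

α₀ = 1 / (1 + K1/[H⁺] + K1K2/[H⁺]²) = 1 / (1 + 10^+1.67 + 10^-0.71)
   = 1 / (1 + 46.774 + 0.19498) = 1/47.968 = 0.02085
[CO2*] = α₀ × DIC = 0.02085 × 0.618 = 0.0129 mmol/L = 12.9 μmol/L

[CO2*] = 12.9 μmol/L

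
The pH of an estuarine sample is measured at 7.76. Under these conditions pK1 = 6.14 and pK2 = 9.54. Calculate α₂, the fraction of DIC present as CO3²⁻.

α₂ = 1 / (1 + [H⁺]/K2 + [H⁺]²/(K1K2)) = 1 / (1 + 10^+1.78 + 10^+0.16)
   = 1 / (1 + 60.256 + 1.4454) = 1/62.701 = 0.01595

α₂ = 0.0159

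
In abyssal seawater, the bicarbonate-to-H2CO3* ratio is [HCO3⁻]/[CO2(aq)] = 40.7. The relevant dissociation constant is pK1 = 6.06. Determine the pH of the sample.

From K1 = [H⁺][HCO3⁻]/[CO2(aq)]:  pH = pK1 + log₁₀([HCO3⁻]/[CO2(aq)])
log₁₀(40.7) = +1.610
pH = 6.06 + (+1.610) = 7.67

pH = 7.67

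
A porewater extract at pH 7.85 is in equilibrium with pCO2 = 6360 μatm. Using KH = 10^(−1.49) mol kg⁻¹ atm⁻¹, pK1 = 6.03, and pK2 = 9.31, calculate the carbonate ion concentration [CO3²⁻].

[CO2*] = KH · pCO2 = 10^(−1.49) × 6360×10^-6 = 2.058×10^-4 mol/kg
α₀ = 1/(1 + K1/[H⁺] + K1K2/[H⁺]²) = 1/(1 + 10^+1.82 + 10^+0.36) = 0.01442
DIC = [CO2*]/α₀ = 2.058×10^-4 / 0.01442 = 14.27 mmol/kg
[CO3²⁻] = α₂·DIC; α₂ = 0.03303, so [CO3²⁻] = 0.03303 × 14.27 = 0.471 mmol/kg

[CO3²⁻] = 0.471 mmol/kg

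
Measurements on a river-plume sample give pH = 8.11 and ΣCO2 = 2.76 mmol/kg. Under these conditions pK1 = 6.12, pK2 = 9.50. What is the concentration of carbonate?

[CO3²⁻] = 0.107 mmol/kg

α₂ = 1 / (1 + [H⁺]/K2 + [H⁺]²/(K1K2)) = 1 / (1 + 10^+1.39 + 10^-0.60)
   = 1 / (1 + 24.547 + 0.25119) = 1/25.798 = 0.03876
[CO3²⁻] = α₂ × DIC = 0.03876 × 2.76 = 0.107 mmol/kg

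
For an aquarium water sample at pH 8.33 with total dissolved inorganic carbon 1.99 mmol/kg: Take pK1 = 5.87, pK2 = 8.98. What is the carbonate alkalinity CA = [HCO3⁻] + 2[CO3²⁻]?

CA = [HCO3⁻] + 2[CO3²⁻] = (α₁ + 2α₂)·DIC
At pH 8.33: [H⁺]/K1 = 10^-2.46 = 0.0034674, K2/[H⁺] = 10^-0.65 = 0.22387
α₁ = 1/(1 + 0.0034674 + 0.22387) = 1/1.2273 = 0.8148; α₂ = α₁·K2/[H⁺] = 0.1824
α₁ + 2α₂ = 1.1796
CA = 1.1796 × 1.99 = 2.35 mmol/kg

CA = 2.35 mmol/kg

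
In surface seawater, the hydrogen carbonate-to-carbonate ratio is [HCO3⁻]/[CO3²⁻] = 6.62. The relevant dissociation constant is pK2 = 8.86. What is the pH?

From K2 = [H⁺][CO3²⁻]/[HCO3⁻]:  pH = pK2 − log₁₀([HCO3⁻]/[CO3²⁻])
log₁₀(6.62) = +0.821
pH = 8.86 − (+0.821) = 8.04

pH = 8.04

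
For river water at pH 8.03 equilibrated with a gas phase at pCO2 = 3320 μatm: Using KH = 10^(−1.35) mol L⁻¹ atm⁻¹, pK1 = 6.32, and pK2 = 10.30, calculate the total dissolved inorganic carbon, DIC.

[CO2*] = KH · pCO2 = 10^(−1.35) × 3320×10^-6 = 1.483×10^-4 mol/L
α₀ = 1/(1 + K1/[H⁺] + K1K2/[H⁺]²) = 1/(1 + 10^+1.71 + 10^-0.56) = 0.01903
DIC = [CO2*]/α₀ = 1.483×10^-4 / 0.01903 = 7.79 mmol/L

DIC = 7.79 mmol/L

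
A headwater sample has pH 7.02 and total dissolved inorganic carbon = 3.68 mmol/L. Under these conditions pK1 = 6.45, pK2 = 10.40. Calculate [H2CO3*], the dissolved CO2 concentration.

[CO2*] = 0.780 mmol/L

α₀ = 1 / (1 + K1/[H⁺] + K1K2/[H⁺]²) = 1 / (1 + 10^+0.57 + 10^-2.81)
   = 1 / (1 + 3.7154 + 0.0015488) = 1/4.7169 = 0.2120
[CO2*] = α₀ × DIC = 0.2120 × 3.68 = 0.780 mmol/L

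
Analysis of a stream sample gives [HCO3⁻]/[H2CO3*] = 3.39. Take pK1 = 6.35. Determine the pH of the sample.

From K1 = [H⁺][HCO3⁻]/[H2CO3*]:  pH = pK1 + log₁₀([HCO3⁻]/[H2CO3*])
log₁₀(3.39) = +0.530
pH = 6.35 + (+0.530) = 6.88

pH = 6.88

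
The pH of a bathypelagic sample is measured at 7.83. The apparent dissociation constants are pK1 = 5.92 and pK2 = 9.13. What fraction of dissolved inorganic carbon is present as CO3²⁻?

α₂ = 1 / (1 + [H⁺]/K2 + [H⁺]²/(K1K2)) = 1 / (1 + 10^+1.30 + 10^-0.61)
   = 1 / (1 + 19.953 + 0.24547) = 1/21.198 = 0.04717

α₂ = 0.0472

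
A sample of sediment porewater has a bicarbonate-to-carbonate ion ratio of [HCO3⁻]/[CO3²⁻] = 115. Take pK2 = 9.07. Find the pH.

From K2 = [H⁺][CO3²⁻]/[HCO3⁻]:  pH = pK2 − log₁₀([HCO3⁻]/[CO3²⁻])
log₁₀(115) = +2.061
pH = 9.07 − (+2.061) = 7.01

pH = 7.01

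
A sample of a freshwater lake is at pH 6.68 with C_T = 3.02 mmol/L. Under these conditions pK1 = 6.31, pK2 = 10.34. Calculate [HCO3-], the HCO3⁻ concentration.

α₁ = 1 / (1 + [H⁺]/K1 + K2/[H⁺]) = 1 / (1 + 10^-0.37 + 10^-3.66)
   = 1 / (1 + 0.42658 + 0.00021878) = 1/1.4268 = 0.7009
[HCO3⁻] = α₁ × DIC = 0.7009 × 3.02 = 2.12 mmol/L

[HCO3⁻] = 2.12 mmol/L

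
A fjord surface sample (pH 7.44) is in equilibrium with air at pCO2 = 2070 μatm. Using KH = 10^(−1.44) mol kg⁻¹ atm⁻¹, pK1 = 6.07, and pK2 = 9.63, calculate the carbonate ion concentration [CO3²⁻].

[CO3²⁻] = 11.4 μmol/kg

[CO2*] = KH · pCO2 = 10^(−1.44) × 2070×10^-6 = 7.516×10^-5 mol/kg
α₀ = 1/(1 + K1/[H⁺] + K1K2/[H⁺]²) = 1/(1 + 10^+1.37 + 10^-0.82) = 0.04066
DIC = [CO2*]/α₀ = 7.516×10^-5 / 0.04066 = 1.848 mmol/kg
[CO3²⁻] = α₂·DIC; α₂ = 0.006154, so [CO3²⁻] = 0.006154 × 1.848 = 0.0114 mmol/kg = 11.4 μmol/kg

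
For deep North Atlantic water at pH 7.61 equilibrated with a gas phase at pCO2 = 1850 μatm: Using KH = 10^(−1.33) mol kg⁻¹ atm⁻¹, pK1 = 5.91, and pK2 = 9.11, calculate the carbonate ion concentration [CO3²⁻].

[CO3²⁻] = 0.137 mmol/kg

[CO2*] = KH · pCO2 = 10^(−1.33) × 1850×10^-6 = 8.653×10^-5 mol/kg
α₀ = 1/(1 + K1/[H⁺] + K1K2/[H⁺]²) = 1/(1 + 10^+1.70 + 10^+0.20) = 0.01897
DIC = [CO2*]/α₀ = 8.653×10^-5 / 0.01897 = 4.560 mmol/kg
[CO3²⁻] = α₂·DIC; α₂ = 0.03007, so [CO3²⁻] = 0.03007 × 4.560 = 0.137 mmol/kg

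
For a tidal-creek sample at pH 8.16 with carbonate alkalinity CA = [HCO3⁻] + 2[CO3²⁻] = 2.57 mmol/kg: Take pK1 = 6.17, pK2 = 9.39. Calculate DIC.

DIC = 2.46 mmol/kg

CA = [HCO3⁻] + 2[CO3²⁻] = (α₁ + 2α₂)·DIC
At pH 8.16: [H⁺]/K1 = 10^-1.99 = 0.010233, K2/[H⁺] = 10^-1.23 = 0.058884
α₁ = 1/(1 + 0.010233 + 0.058884) = 1/1.0691 = 0.9354; α₂ = α₁·K2/[H⁺] = 0.05508
α₁ + 2α₂ = 1.0455
DIC = CA / (α₁ + 2α₂) = 2.57 / 1.0455 = 2.46 mmol/kg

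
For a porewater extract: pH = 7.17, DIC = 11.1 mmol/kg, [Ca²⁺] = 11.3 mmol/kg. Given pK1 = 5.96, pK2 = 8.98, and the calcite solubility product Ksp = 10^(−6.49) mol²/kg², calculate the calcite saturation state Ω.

α₂ = 1 / (1 + [H⁺]/K2 + [H⁺]²/(K1K2)) = 1 / (1 + 10^+1.81 + 10^+0.60)
   = 1 / (1 + 64.565 + 3.9811) = 1/69.546 = 0.01438
[CO3²⁻] = α₂ × DIC = 0.01438 × 11.1 = 0.1596 mmol/kg
Ksp = 10^(−6.49) = 3.236×10^-7
Ω = [Ca²⁺][CO3²⁻]/Ksp = (11.3×10^-3)(1.596×10^-4) / 3.236×10^-7 = 5.57

Ω = 5.57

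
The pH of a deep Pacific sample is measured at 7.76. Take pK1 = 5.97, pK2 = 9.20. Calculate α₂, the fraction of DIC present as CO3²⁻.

α₂ = 1 / (1 + [H⁺]/K2 + [H⁺]²/(K1K2)) = 1 / (1 + 10^+1.44 + 10^-0.35)
   = 1 / (1 + 27.542 + 0.44668) = 1/28.989 = 0.03450

α₂ = 0.0345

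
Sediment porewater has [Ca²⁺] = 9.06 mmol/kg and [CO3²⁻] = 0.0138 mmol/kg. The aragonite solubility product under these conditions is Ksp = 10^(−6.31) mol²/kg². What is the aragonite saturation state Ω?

Ksp = 10^(−6.31) = 4.898×10^-7
Ω = [Ca²⁺][CO3²⁻]/Ksp = (9.06×10^-3)(0.0138×10^-3) / 4.898×10^-7 = 0.255

Ω = 0.255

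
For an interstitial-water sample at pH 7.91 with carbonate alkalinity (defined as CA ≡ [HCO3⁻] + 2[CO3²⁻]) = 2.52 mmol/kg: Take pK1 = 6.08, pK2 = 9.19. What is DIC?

CA = [HCO3⁻] + 2[CO3²⁻] = (α₁ + 2α₂)·DIC
At pH 7.91: [H⁺]/K1 = 10^-1.83 = 0.014791, K2/[H⁺] = 10^-1.28 = 0.052481
α₁ = 1/(1 + 0.014791 + 0.052481) = 1/1.0673 = 0.9370; α₂ = α₁·K2/[H⁺] = 0.04917
α₁ + 2α₂ = 1.0353
DIC = CA / (α₁ + 2α₂) = 2.52 / 1.0353 = 2.43 mmol/kg

DIC = 2.43 mmol/kg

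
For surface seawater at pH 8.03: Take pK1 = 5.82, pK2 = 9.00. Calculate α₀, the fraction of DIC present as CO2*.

α₀ = 0.00554

α₀ = 1 / (1 + K1/[H⁺] + K1K2/[H⁺]²) = 1 / (1 + 10^+2.21 + 10^+1.24)
   = 1 / (1 + 162.18 + 17.378) = 1/180.56 = 0.005538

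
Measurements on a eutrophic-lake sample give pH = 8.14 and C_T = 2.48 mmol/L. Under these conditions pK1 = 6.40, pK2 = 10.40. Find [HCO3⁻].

α₁ = 1 / (1 + [H⁺]/K1 + K2/[H⁺]) = 1 / (1 + 10^-1.74 + 10^-2.26)
   = 1 / (1 + 0.018197 + 0.0054954) = 1/1.0237 = 0.9769
[HCO3⁻] = α₁ × DIC = 0.9769 × 2.48 = 2.42 mmol/L

[HCO3⁻] = 2.42 mmol/L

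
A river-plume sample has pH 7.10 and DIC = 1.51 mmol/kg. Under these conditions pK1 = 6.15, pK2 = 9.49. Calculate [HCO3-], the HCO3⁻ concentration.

α₁ = 1 / (1 + [H⁺]/K1 + K2/[H⁺]) = 1 / (1 + 10^-0.95 + 10^-2.39)
   = 1 / (1 + 0.11220 + 0.0040738) = 1/1.1163 = 0.8958
[HCO3⁻] = α₁ × DIC = 0.8958 × 1.51 = 1.35 mmol/kg

[HCO3⁻] = 1.35 mmol/kg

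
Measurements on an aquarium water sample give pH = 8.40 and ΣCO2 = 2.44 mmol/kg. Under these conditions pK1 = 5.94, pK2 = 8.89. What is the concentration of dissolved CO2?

[CO2*] = 6.38 μmol/kg

α₀ = 1 / (1 + K1/[H⁺] + K1K2/[H⁺]²) = 1 / (1 + 10^+2.46 + 10^+1.97)
   = 1 / (1 + 288.40 + 93.325) = 1/382.73 = 0.002613
[CO2*] = α₀ × DIC = 0.002613 × 2.44 = 0.00638 mmol/kg = 6.38 μmol/kg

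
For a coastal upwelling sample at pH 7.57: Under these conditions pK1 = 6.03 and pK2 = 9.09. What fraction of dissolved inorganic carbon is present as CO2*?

α₀ = 1 / (1 + K1/[H⁺] + K1K2/[H⁺]²) = 1 / (1 + 10^+1.54 + 10^+0.02)
   = 1 / (1 + 34.674 + 1.0471) = 1/36.721 = 0.02723

α₀ = 0.0272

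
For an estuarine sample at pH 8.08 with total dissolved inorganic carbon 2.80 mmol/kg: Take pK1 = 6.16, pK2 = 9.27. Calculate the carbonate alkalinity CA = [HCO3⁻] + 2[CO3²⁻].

CA = 2.94 mmol/kg

CA = [HCO3⁻] + 2[CO3²⁻] = (α₁ + 2α₂)·DIC
At pH 8.08: [H⁺]/K1 = 10^-1.92 = 0.012023, K2/[H⁺] = 10^-1.19 = 0.064565
α₁ = 1/(1 + 0.012023 + 0.064565) = 1/1.0766 = 0.9289; α₂ = α₁·K2/[H⁺] = 0.05997
α₁ + 2α₂ = 1.0488
CA = 1.0488 × 2.80 = 2.94 mmol/kg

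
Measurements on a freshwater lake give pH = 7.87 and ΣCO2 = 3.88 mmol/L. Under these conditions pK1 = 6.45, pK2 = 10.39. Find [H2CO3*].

[CO2*] = 0.142 mmol/L

α₀ = 1 / (1 + K1/[H⁺] + K1K2/[H⁺]²) = 1 / (1 + 10^+1.42 + 10^-1.10)
   = 1 / (1 + 26.303 + 0.079433) = 1/27.382 = 0.03652
[CO2*] = α₀ × DIC = 0.03652 × 3.88 = 0.142 mmol/L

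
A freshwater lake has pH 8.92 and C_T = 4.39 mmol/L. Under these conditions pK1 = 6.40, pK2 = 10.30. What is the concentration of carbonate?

[CO3²⁻] = 0.175 mmol/L

α₂ = 1 / (1 + [H⁺]/K2 + [H⁺]²/(K1K2)) = 1 / (1 + 10^+1.38 + 10^-1.14)
   = 1 / (1 + 23.988 + 0.072444) = 1/25.061 = 0.03990
[CO3²⁻] = α₂ × DIC = 0.03990 × 4.39 = 0.175 mmol/L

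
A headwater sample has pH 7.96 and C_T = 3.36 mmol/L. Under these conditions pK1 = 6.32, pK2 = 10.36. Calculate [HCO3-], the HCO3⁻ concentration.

α₁ = 1 / (1 + [H⁺]/K1 + K2/[H⁺]) = 1 / (1 + 10^-1.64 + 10^-2.40)
   = 1 / (1 + 0.022909 + 0.0039811) = 1/1.0269 = 0.9738
[HCO3⁻] = α₁ × DIC = 0.9738 × 3.36 = 3.27 mmol/L

[HCO3⁻] = 3.27 mmol/L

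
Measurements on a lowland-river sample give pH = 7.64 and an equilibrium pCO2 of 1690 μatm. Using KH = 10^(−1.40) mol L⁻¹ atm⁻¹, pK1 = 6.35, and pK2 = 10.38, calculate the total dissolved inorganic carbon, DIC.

DIC = 1.38 mmol/L

[CO2*] = KH · pCO2 = 10^(−1.40) × 1690×10^-6 = 6.728×10^-5 mol/L
α₀ = 1/(1 + K1/[H⁺] + K1K2/[H⁺]²) = 1/(1 + 10^+1.29 + 10^-1.45) = 0.04870
DIC = [CO2*]/α₀ = 6.728×10^-5 / 0.04870 = 1.38 mmol/L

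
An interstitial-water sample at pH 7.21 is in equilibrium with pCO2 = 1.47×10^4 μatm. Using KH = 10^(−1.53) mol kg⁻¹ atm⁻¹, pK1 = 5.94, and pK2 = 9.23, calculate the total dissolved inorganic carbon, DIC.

[CO2*] = KH · pCO2 = 10^(−1.53) × 1.47×10^4×10^-6 = 4.338×10^-4 mol/kg
α₀ = 1/(1 + K1/[H⁺] + K1K2/[H⁺]²) = 1/(1 + 10^+1.27 + 10^-0.75) = 0.05051
DIC = [CO2*]/α₀ = 4.338×10^-4 / 0.05051 = 8.59 mmol/kg

DIC = 8.59 mmol/kg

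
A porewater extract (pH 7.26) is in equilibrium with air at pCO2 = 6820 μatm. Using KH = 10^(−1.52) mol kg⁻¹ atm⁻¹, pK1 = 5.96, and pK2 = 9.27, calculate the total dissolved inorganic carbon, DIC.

[CO2*] = KH · pCO2 = 10^(−1.52) × 6820×10^-6 = 2.060×10^-4 mol/kg
α₀ = 1/(1 + K1/[H⁺] + K1K2/[H⁺]²) = 1/(1 + 10^+1.30 + 10^-0.71) = 0.04729
DIC = [CO2*]/α₀ = 2.060×10^-4 / 0.04729 = 4.36 mmol/kg

DIC = 4.36 mmol/kg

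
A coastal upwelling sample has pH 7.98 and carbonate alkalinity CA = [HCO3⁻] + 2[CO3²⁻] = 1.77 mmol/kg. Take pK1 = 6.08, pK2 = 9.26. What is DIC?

DIC = 1.71 mmol/kg

CA = [HCO3⁻] + 2[CO3²⁻] = (α₁ + 2α₂)·DIC
At pH 7.98: [H⁺]/K1 = 10^-1.90 = 0.012589, K2/[H⁺] = 10^-1.28 = 0.052481
α₁ = 1/(1 + 0.012589 + 0.052481) = 1/1.0651 = 0.9389; α₂ = α₁·K2/[H⁺] = 0.04927
α₁ + 2α₂ = 1.0375
DIC = CA / (α₁ + 2α₂) = 1.77 / 1.0375 = 1.71 mmol/kg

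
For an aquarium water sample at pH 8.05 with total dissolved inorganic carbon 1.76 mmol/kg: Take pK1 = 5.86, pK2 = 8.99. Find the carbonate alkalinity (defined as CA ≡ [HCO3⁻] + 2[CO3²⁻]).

CA = [HCO3⁻] + 2[CO3²⁻] = (α₁ + 2α₂)·DIC
At pH 8.05: [H⁺]/K1 = 10^-2.19 = 0.0064565, K2/[H⁺] = 10^-0.94 = 0.11482
α₁ = 1/(1 + 0.0064565 + 0.11482) = 1/1.1213 = 0.8918; α₂ = α₁·K2/[H⁺] = 0.1024
α₁ + 2α₂ = 1.0966
CA = 1.0966 × 1.76 = 1.93 mmol/kg

CA = 1.93 mmol/kg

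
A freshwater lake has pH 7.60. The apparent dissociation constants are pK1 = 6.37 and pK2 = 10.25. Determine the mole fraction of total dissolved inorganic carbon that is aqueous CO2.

α₀ = 1 / (1 + K1/[H⁺] + K1K2/[H⁺]²) = 1 / (1 + 10^+1.23 + 10^-1.42)
   = 1 / (1 + 16.982 + 0.038019) = 1/18.020 = 0.05549

α₀ = 0.0555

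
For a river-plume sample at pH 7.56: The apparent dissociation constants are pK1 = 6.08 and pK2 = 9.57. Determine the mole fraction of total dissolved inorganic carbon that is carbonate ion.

α₂ = 0.00937

α₂ = 1 / (1 + [H⁺]/K2 + [H⁺]²/(K1K2)) = 1 / (1 + 10^+2.01 + 10^+0.53)
   = 1 / (1 + 102.33 + 3.3884) = 1/106.72 = 0.009371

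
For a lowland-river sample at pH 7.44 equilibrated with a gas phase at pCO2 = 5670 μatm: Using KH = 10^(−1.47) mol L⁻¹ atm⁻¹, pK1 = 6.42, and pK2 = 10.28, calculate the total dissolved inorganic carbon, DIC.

[CO2*] = KH · pCO2 = 10^(−1.47) × 5670×10^-6 = 1.921×10^-4 mol/L
α₀ = 1/(1 + K1/[H⁺] + K1K2/[H⁺]²) = 1/(1 + 10^+1.02 + 10^-1.82) = 0.08706
DIC = [CO2*]/α₀ = 1.921×10^-4 / 0.08706 = 2.21 mmol/L

DIC = 2.21 mmol/L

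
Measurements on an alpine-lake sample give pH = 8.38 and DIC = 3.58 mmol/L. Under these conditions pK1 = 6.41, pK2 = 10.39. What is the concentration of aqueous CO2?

α₀ = 1 / (1 + K1/[H⁺] + K1K2/[H⁺]²) = 1 / (1 + 10^+1.97 + 10^-0.04)
   = 1 / (1 + 93.325 + 0.91201) = 1/95.237 = 0.01050
[CO2*] = α₀ × DIC = 0.01050 × 3.58 = 0.0376 mmol/L

[CO2*] = 0.0376 mmol/L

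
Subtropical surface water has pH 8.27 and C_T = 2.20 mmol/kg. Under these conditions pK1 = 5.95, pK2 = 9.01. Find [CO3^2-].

[CO3²⁻] = 0.337 mmol/kg

α₂ = 1 / (1 + [H⁺]/K2 + [H⁺]²/(K1K2)) = 1 / (1 + 10^+0.74 + 10^-1.58)
   = 1 / (1 + 5.4954 + 0.026303) = 1/6.5217 = 0.1533
[CO3²⁻] = α₂ × DIC = 0.1533 × 2.20 = 0.337 mmol/kg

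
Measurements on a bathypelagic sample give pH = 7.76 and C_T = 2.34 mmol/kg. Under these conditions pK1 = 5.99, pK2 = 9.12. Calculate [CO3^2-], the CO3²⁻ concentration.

α₂ = 1 / (1 + [H⁺]/K2 + [H⁺]²/(K1K2)) = 1 / (1 + 10^+1.36 + 10^-0.41)
   = 1 / (1 + 22.909 + 0.38905) = 1/24.298 = 0.04116
[CO3²⁻] = α₂ × DIC = 0.04116 × 2.34 = 0.0963 mmol/kg

[CO3²⁻] = 0.0963 mmol/kg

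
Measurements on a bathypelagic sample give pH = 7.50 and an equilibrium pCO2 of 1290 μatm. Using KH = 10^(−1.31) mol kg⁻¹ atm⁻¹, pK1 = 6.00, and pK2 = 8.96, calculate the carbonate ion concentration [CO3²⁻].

[CO2*] = KH · pCO2 = 10^(−1.31) × 1290×10^-6 = 6.318×10^-5 mol/kg
α₀ = 1/(1 + K1/[H⁺] + K1K2/[H⁺]²) = 1/(1 + 10^+1.50 + 10^+0.04) = 0.02966
DIC = [CO2*]/α₀ = 6.318×10^-5 / 0.02966 = 2.130 mmol/kg
[CO3²⁻] = α₂·DIC; α₂ = 0.03252, so [CO3²⁻] = 0.03252 × 2.130 = 0.0693 mmol/kg

[CO3²⁻] = 0.0693 mmol/kg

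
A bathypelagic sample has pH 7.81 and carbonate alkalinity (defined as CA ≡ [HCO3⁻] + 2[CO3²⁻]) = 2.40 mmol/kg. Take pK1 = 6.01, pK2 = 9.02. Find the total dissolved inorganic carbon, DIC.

DIC = 2.30 mmol/kg

CA = [HCO3⁻] + 2[CO3²⁻] = (α₁ + 2α₂)·DIC
At pH 7.81: [H⁺]/K1 = 10^-1.80 = 0.015849, K2/[H⁺] = 10^-1.21 = 0.061660
α₁ = 1/(1 + 0.015849 + 0.061660) = 1/1.0775 = 0.9281; α₂ = α₁·K2/[H⁺] = 0.05722
α₁ + 2α₂ = 1.0425
DIC = CA / (α₁ + 2α₂) = 2.40 / 1.0425 = 2.30 mmol/kg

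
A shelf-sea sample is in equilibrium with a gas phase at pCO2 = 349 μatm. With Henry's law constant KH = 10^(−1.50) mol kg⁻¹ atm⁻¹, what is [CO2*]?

[CO2*] = 11.0 μmol/kg

KH = 10^(−1.50) = 3.162×10^-2 mol kg⁻¹ atm⁻¹
[CO2*] = KH · pCO2 = 3.162×10^-2 × 349×10^-6 atm = 1.10×10^-5 mol/kg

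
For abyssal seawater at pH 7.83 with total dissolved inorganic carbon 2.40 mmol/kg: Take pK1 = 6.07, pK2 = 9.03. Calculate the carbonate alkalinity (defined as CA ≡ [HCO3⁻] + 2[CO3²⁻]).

CA = [HCO3⁻] + 2[CO3²⁻] = (α₁ + 2α₂)·DIC
At pH 7.83: [H⁺]/K1 = 10^-1.76 = 0.017378, K2/[H⁺] = 10^-1.20 = 0.063096
α₁ = 1/(1 + 0.017378 + 0.063096) = 1/1.0805 = 0.9255; α₂ = α₁·K2/[H⁺] = 0.05840
α₁ + 2α₂ = 1.0423
CA = 1.0423 × 2.40 = 2.50 mmol/kg

CA = 2.50 mmol/kg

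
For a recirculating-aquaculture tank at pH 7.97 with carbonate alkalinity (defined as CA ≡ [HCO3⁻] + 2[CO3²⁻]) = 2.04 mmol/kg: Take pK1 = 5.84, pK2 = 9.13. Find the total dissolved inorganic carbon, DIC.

CA = [HCO3⁻] + 2[CO3²⁻] = (α₁ + 2α₂)·DIC
At pH 7.97: [H⁺]/K1 = 10^-2.13 = 0.0074131, K2/[H⁺] = 10^-1.16 = 0.069183
α₁ = 1/(1 + 0.0074131 + 0.069183) = 1/1.0766 = 0.9289; α₂ = α₁·K2/[H⁺] = 0.06426
α₁ + 2α₂ = 1.0574
DIC = CA / (α₁ + 2α₂) = 2.04 / 1.0574 = 1.93 mmol/kg

DIC = 1.93 mmol/kg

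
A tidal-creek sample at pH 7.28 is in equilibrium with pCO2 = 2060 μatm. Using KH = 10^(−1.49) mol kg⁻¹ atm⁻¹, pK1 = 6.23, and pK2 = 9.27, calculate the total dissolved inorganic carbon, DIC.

DIC = 0.822 mmol/kg

[CO2*] = KH · pCO2 = 10^(−1.49) × 2060×10^-6 = 6.666×10^-5 mol/kg
α₀ = 1/(1 + K1/[H⁺] + K1K2/[H⁺]²) = 1/(1 + 10^+1.05 + 10^-0.94) = 0.08107
DIC = [CO2*]/α₀ = 6.666×10^-5 / 0.08107 = 0.822 mmol/kg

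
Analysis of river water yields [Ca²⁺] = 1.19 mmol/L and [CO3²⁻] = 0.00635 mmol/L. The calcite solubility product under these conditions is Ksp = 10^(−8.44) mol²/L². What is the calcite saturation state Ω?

Ω = 2.08

Ksp = 10^(−8.44) = 3.631×10^-9
Ω = [Ca²⁺][CO3²⁻]/Ksp = (1.19×10^-3)(0.00635×10^-3) / 3.631×10^-9 = 2.08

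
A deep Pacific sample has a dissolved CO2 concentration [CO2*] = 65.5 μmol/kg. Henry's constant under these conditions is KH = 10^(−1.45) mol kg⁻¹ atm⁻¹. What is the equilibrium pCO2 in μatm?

pCO2 = 1850 μatm

KH = 10^(−1.45) = 3.548×10^-2 mol kg⁻¹ atm⁻¹
pCO2 = [CO2*]/KH = 65.5×10^-6 / 3.548×10^-2 = 1.85×10^-3 atm = 1850 μatm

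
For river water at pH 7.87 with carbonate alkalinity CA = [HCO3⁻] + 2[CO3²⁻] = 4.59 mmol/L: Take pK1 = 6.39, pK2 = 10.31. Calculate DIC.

DIC = 4.72 mmol/L

CA = [HCO3⁻] + 2[CO3²⁻] = (α₁ + 2α₂)·DIC
At pH 7.87: [H⁺]/K1 = 10^-1.48 = 0.033113, K2/[H⁺] = 10^-2.44 = 0.0036308
α₁ = 1/(1 + 0.033113 + 0.0036308) = 1/1.0367 = 0.9646; α₂ = α₁·K2/[H⁺] = 0.003502
α₁ + 2α₂ = 0.9716
DIC = CA / (α₁ + 2α₂) = 4.59 / 0.9716 = 4.72 mmol/L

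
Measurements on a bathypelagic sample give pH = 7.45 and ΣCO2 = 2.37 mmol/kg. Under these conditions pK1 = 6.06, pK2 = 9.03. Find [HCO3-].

[HCO3⁻] = 2.22 mmol/kg

α₁ = 1 / (1 + [H⁺]/K1 + K2/[H⁺]) = 1 / (1 + 10^-1.39 + 10^-1.58)
   = 1 / (1 + 0.040738 + 0.026303) = 1/1.0670 = 0.9372
[HCO3⁻] = α₁ × DIC = 0.9372 × 2.37 = 2.22 mmol/kg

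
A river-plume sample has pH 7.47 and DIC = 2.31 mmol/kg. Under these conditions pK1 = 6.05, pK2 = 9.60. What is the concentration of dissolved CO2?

α₀ = 1 / (1 + K1/[H⁺] + K1K2/[H⁺]²) = 1 / (1 + 10^+1.42 + 10^-0.71)
   = 1 / (1 + 26.303 + 0.19498) = 1/27.498 = 0.03637
[CO2*] = α₀ × DIC = 0.03637 × 2.31 = 0.0840 mmol/kg

[CO2*] = 0.0840 mmol/kg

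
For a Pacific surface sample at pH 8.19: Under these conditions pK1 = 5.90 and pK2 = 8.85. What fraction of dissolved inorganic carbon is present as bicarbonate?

α₁ = 1 / (1 + [H⁺]/K1 + K2/[H⁺]) = 1 / (1 + 10^-2.29 + 10^-0.66)
   = 1 / (1 + 0.0051286 + 0.21878) = 1/1.2239 = 0.8171

α₁ = 0.817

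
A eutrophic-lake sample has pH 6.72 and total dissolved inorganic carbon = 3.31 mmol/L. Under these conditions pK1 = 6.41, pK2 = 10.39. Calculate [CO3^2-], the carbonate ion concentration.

α₂ = 1 / (1 + [H⁺]/K2 + [H⁺]²/(K1K2)) = 1 / (1 + 10^+3.67 + 10^+3.36)
   = 1 / (1 + 4677.4 + 2290.9) = 1/6969.2 = 0.0001435
[CO3²⁻] = α₂ × DIC = 0.0001435 × 3.31 = 0.000475 mmol/L = 0.475 μmol/L

[CO3²⁻] = 0.475 μmol/L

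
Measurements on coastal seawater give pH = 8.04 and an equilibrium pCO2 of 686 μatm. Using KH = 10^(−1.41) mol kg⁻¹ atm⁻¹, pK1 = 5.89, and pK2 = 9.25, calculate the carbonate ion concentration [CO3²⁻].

[CO2*] = KH · pCO2 = 10^(−1.41) × 686×10^-6 = 2.669×10^-5 mol/kg
α₀ = 1/(1 + K1/[H⁺] + K1K2/[H⁺]²) = 1/(1 + 10^+2.15 + 10^+0.94) = 0.006624
DIC = [CO2*]/α₀ = 2.669×10^-5 / 0.006624 = 4.029 mmol/kg
[CO3²⁻] = α₂·DIC; α₂ = 0.05769, so [CO3²⁻] = 0.05769 × 4.029 = 0.232 mmol/kg

[CO3²⁻] = 0.232 mmol/kg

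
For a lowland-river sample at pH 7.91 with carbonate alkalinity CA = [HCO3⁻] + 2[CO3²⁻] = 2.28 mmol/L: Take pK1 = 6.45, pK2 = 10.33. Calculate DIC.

DIC = 2.35 mmol/L

CA = [HCO3⁻] + 2[CO3²⁻] = (α₁ + 2α₂)·DIC
At pH 7.91: [H⁺]/K1 = 10^-1.46 = 0.034674, K2/[H⁺] = 10^-2.42 = 0.0038019
α₁ = 1/(1 + 0.034674 + 0.0038019) = 1/1.0385 = 0.9629; α₂ = α₁·K2/[H⁺] = 0.003661
α₁ + 2α₂ = 0.9703
DIC = CA / (α₁ + 2α₂) = 2.28 / 0.9703 = 2.35 mmol/L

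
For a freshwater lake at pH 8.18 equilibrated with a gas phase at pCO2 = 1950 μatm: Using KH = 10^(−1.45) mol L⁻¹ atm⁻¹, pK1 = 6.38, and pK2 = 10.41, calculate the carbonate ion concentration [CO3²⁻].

[CO2*] = KH · pCO2 = 10^(−1.45) × 1950×10^-6 = 6.919×10^-5 mol/L
α₀ = 1/(1 + K1/[H⁺] + K1K2/[H⁺]²) = 1/(1 + 10^+1.80 + 10^-0.43) = 0.01551
DIC = [CO2*]/α₀ = 6.919×10^-5 / 0.01551 = 4.460 mmol/L
[CO3²⁻] = α₂·DIC; α₂ = 0.005763, so [CO3²⁻] = 0.005763 × 4.460 = 0.0257 mmol/L

[CO3²⁻] = 0.0257 mmol/L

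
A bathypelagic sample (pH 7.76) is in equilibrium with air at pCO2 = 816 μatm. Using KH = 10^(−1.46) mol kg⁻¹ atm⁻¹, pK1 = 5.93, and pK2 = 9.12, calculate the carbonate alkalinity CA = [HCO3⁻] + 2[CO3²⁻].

[CO2*] = KH · pCO2 = 10^(−1.46) × 816×10^-6 = 2.829×10^-5 mol/kg
α₀ = 1/(1 + K1/[H⁺] + K1K2/[H⁺]²) = 1/(1 + 10^+1.83 + 10^+0.47) = 0.01397
DIC = [CO2*]/α₀ = 2.829×10^-5 / 0.01397 = 2.025 mmol/kg
CA = (α₁ + 2α₂)·DIC = (0.9448 + 2×0.04124) × 2.025 = 2.08 mmol/kg

CA = 2.08 mmol/kg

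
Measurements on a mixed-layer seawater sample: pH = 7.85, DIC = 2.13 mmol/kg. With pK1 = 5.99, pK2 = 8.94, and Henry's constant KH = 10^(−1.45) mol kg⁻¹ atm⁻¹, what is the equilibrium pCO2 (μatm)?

pCO2 = 757 μatm

α₀ = 1 / (1 + K1/[H⁺] + K1K2/[H⁺]²) = 1 / (1 + 10^+1.86 + 10^+0.77)
   = 1 / (1 + 72.444 + 5.8884) = 1/79.332 = 0.01261
[CO2*] = α₀ × DIC = 0.01261 × 2.13 = 0.02685 mmol/kg
pCO2 = [CO2*]/KH = 2.685×10^-5 / 3.548×10^-2 = 757 μatm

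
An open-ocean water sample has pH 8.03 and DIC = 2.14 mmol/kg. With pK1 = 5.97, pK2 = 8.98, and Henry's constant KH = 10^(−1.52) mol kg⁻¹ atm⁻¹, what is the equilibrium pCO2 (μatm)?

pCO2 = 551 μatm

α₀ = 1 / (1 + K1/[H⁺] + K1K2/[H⁺]²) = 1 / (1 + 10^+2.06 + 10^+1.11)
   = 1 / (1 + 114.82 + 12.882) = 1/128.70 = 0.007770
[CO2*] = α₀ × DIC = 0.007770 × 2.14 = 0.01663 mmol/kg = 16.63 μmol/kg
pCO2 = [CO2*]/KH = 1.663×10^-5 / 3.020×10^-2 = 551 μatm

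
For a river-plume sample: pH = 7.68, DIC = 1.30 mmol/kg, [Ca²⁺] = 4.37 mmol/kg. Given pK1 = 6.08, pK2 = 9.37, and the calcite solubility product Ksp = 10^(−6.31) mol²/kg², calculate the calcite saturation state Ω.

α₂ = 1 / (1 + [H⁺]/K2 + [H⁺]²/(K1K2)) = 1 / (1 + 10^+1.69 + 10^+0.09)
   = 1 / (1 + 48.978 + 1.2303) = 1/51.208 = 0.01953
[CO3²⁻] = α₂ × DIC = 0.01953 × 1.30 = 0.02539 mmol/kg
Ksp = 10^(−6.31) = 4.898×10^-7
Ω = [Ca²⁺][CO3²⁻]/Ksp = (4.37×10^-3)(2.539×10^-5) / 4.898×10^-7 = 0.227

Ω = 0.227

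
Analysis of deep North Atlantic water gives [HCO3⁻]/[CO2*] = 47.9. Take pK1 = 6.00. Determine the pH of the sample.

From K1 = [H⁺][HCO3⁻]/[CO2*]:  pH = pK1 + log₁₀([HCO3⁻]/[CO2*])
log₁₀(47.9) = +1.680
pH = 6.00 + (+1.680) = 7.68

pH = 7.68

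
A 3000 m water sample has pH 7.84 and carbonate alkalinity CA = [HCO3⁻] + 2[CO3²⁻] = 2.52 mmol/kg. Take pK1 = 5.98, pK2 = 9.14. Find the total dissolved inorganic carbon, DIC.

CA = [HCO3⁻] + 2[CO3²⁻] = (α₁ + 2α₂)·DIC
At pH 7.84: [H⁺]/K1 = 10^-1.86 = 0.013804, K2/[H⁺] = 10^-1.30 = 0.050119
α₁ = 1/(1 + 0.013804 + 0.050119) = 1/1.0639 = 0.9399; α₂ = α₁·K2/[H⁺] = 0.04711
α₁ + 2α₂ = 1.0341
DIC = CA / (α₁ + 2α₂) = 2.52 / 1.0341 = 2.44 mmol/kg

DIC = 2.44 mmol/kg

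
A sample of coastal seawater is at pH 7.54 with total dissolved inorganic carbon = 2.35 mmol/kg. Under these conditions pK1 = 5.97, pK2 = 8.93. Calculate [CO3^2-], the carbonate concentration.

α₂ = 1 / (1 + [H⁺]/K2 + [H⁺]²/(K1K2)) = 1 / (1 + 10^+1.39 + 10^-0.18)
   = 1 / (1 + 24.547 + 0.66069) = 1/26.208 = 0.03816
[CO3²⁻] = α₂ × DIC = 0.03816 × 2.35 = 0.0897 mmol/kg

[CO3²⁻] = 0.0897 mmol/kg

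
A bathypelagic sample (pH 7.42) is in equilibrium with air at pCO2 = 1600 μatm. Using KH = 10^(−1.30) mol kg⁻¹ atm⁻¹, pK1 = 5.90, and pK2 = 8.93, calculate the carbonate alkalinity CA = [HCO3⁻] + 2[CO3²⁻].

[CO2*] = KH · pCO2 = 10^(−1.30) × 1600×10^-6 = 8.019×10^-5 mol/kg
α₀ = 1/(1 + K1/[H⁺] + K1K2/[H⁺]²) = 1/(1 + 10^+1.52 + 10^+0.01) = 0.02846
DIC = [CO2*]/α₀ = 8.019×10^-5 / 0.02846 = 2.818 mmol/kg
CA = (α₁ + 2α₂)·DIC = (0.9424 + 2×0.02912) × 2.818 = 2.82 mmol/kg

CA = 2.82 mmol/kg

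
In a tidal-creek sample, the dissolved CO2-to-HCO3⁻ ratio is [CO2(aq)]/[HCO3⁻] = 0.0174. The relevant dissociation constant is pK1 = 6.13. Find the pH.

From K1 = [H⁺][HCO3⁻]/[CO2(aq)]:  pH = pK1 − log₁₀([CO2(aq)]/[HCO3⁻])
log₁₀(0.0174) = -1.759
pH = 6.13 − (-1.759) = 7.89

pH = 7.89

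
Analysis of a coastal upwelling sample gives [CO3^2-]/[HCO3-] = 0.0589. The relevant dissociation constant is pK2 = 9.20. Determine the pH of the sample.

pH = 7.97

From K2 = [H⁺][CO3^2-]/[HCO3-]:  pH = pK2 + log₁₀([CO3^2-]/[HCO3-])
log₁₀(0.0589) = -1.230
pH = 9.20 + (-1.230) = 7.97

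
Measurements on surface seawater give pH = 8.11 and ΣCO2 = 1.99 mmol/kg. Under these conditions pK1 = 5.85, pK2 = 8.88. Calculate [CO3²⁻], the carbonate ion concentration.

[CO3²⁻] = 0.288 mmol/kg

α₂ = 1 / (1 + [H⁺]/K2 + [H⁺]²/(K1K2)) = 1 / (1 + 10^+0.77 + 10^-1.49)
   = 1 / (1 + 5.8884 + 0.032359) = 1/6.9208 = 0.1445
[CO3²⁻] = α₂ × DIC = 0.1445 × 1.99 = 0.288 mmol/kg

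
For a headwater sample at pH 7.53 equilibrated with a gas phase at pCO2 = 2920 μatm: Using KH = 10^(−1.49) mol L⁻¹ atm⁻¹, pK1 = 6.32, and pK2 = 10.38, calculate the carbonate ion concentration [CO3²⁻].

[CO3²⁻] = 2.16 μmol/L

[CO2*] = KH · pCO2 = 10^(−1.49) × 2920×10^-6 = 9.449×10^-5 mol/L
α₀ = 1/(1 + K1/[H⁺] + K1K2/[H⁺]²) = 1/(1 + 10^+1.21 + 10^-1.64) = 0.05800
DIC = [CO2*]/α₀ = 9.449×10^-5 / 0.05800 = 1.629 mmol/L
[CO3²⁻] = α₂·DIC; α₂ = 0.001329, so [CO3²⁻] = 0.001329 × 1.629 = 0.00216 mmol/L = 2.16 μmol/L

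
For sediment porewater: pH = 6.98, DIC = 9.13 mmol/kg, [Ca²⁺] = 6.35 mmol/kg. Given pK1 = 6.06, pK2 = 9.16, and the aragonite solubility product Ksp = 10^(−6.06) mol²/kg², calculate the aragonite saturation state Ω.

α₂ = 1 / (1 + [H⁺]/K2 + [H⁺]²/(K1K2)) = 1 / (1 + 10^+2.18 + 10^+1.26)
   = 1 / (1 + 151.36 + 18.197) = 1/170.55 = 0.005863
[CO3²⁻] = α₂ × DIC = 0.005863 × 9.13 = 0.05353 mmol/kg
Ksp = 10^(−6.06) = 8.710×10^-7
Ω = [Ca²⁺][CO3²⁻]/Ksp = (6.35×10^-3)(5.353×10^-5) / 8.710×10^-7 = 0.390

Ω = 0.390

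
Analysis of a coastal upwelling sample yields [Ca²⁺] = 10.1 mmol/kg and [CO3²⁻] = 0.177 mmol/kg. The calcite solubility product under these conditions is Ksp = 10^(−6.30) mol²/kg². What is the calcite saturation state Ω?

Ksp = 10^(−6.30) = 5.012×10^-7
Ω = [Ca²⁺][CO3²⁻]/Ksp = (10.1×10^-3)(0.177×10^-3) / 5.012×10^-7 = 3.57

Ω = 3.57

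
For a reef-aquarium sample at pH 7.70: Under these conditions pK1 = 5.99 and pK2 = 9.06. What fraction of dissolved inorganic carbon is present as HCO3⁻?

α₁ = 0.941

α₁ = 1 / (1 + [H⁺]/K1 + K2/[H⁺]) = 1 / (1 + 10^-1.71 + 10^-1.36)
   = 1 / (1 + 0.019498 + 0.043652) = 1/1.0632 = 0.9406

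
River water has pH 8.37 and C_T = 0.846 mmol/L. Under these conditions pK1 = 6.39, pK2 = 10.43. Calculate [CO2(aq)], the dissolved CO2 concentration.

α₀ = 1 / (1 + K1/[H⁺] + K1K2/[H⁺]²) = 1 / (1 + 10^+1.98 + 10^-0.08)
   = 1 / (1 + 95.499 + 0.83176) = 1/97.331 = 0.01027
[CO2*] = α₀ × DIC = 0.01027 × 0.846 = 0.00869 mmol/L = 8.69 μmol/L

[CO2*] = 8.69 μmol/L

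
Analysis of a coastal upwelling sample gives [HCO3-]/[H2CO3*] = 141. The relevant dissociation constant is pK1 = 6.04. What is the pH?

From K1 = [H⁺][HCO3-]/[H2CO3*]:  pH = pK1 + log₁₀([HCO3-]/[H2CO3*])
log₁₀(141) = +2.149
pH = 6.04 + (+2.149) = 8.19

pH = 8.19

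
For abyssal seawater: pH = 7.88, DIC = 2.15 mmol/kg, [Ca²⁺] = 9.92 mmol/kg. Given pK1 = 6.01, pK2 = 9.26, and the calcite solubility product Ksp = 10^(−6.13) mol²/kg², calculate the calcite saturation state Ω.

α₂ = 1 / (1 + [H⁺]/K2 + [H⁺]²/(K1K2)) = 1 / (1 + 10^+1.38 + 10^-0.49)
   = 1 / (1 + 23.988 + 0.32359) = 1/25.312 = 0.03951
[CO3²⁻] = α₂ × DIC = 0.03951 × 2.15 = 0.08494 mmol/kg
Ksp = 10^(−6.13) = 7.413×10^-7
Ω = [Ca²⁺][CO3²⁻]/Ksp = (9.92×10^-3)(8.494×10^-5) / 7.413×10^-7 = 1.14

Ω = 1.14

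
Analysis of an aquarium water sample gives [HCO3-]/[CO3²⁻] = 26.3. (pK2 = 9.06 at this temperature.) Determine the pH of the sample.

pH = 7.64

From K2 = [H⁺][CO3²⁻]/[HCO3-]:  pH = pK2 − log₁₀([HCO3-]/[CO3²⁻])
log₁₀(26.3) = +1.420
pH = 9.06 − (+1.420) = 7.64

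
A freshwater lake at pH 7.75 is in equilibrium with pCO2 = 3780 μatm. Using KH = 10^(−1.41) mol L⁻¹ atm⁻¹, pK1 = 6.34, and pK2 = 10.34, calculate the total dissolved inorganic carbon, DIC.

[CO2*] = KH · pCO2 = 10^(−1.41) × 3780×10^-6 = 1.471×10^-4 mol/L
α₀ = 1/(1 + K1/[H⁺] + K1K2/[H⁺]²) = 1/(1 + 10^+1.41 + 10^-1.18) = 0.03736
DIC = [CO2*]/α₀ = 1.471×10^-4 / 0.03736 = 3.94 mmol/L

DIC = 3.94 mmol/L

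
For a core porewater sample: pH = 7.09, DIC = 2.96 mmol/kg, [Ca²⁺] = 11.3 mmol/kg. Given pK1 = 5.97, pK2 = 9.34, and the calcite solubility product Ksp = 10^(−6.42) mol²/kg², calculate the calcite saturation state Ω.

Ω = 0.457

α₂ = 1 / (1 + [H⁺]/K2 + [H⁺]²/(K1K2)) = 1 / (1 + 10^+2.25 + 10^+1.13)
   = 1 / (1 + 177.83 + 13.490) = 1/192.32 = 0.005200
[CO3²⁻] = α₂ × DIC = 0.005200 × 2.96 = 0.01539 mmol/kg = 15.39 μmol/kg
Ksp = 10^(−6.42) = 3.802×10^-7
Ω = [Ca²⁺][CO3²⁻]/Ksp = (11.3×10^-3)(1.539×10^-5) / 3.802×10^-7 = 0.457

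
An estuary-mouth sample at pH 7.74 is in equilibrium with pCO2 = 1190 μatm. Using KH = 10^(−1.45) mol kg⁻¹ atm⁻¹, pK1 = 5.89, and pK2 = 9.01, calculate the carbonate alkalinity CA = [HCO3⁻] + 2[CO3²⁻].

[CO2*] = KH · pCO2 = 10^(−1.45) × 1190×10^-6 = 4.222×10^-5 mol/kg
α₀ = 1/(1 + K1/[H⁺] + K1K2/[H⁺]²) = 1/(1 + 10^+1.85 + 10^+0.58) = 0.01323
DIC = [CO2*]/α₀ = 4.222×10^-5 / 0.01323 = 3.192 mmol/kg
CA = (α₁ + 2α₂)·DIC = (0.9365 + 2×0.05029) × 3.192 = 3.31 mmol/kg

CA = 3.31 mmol/kg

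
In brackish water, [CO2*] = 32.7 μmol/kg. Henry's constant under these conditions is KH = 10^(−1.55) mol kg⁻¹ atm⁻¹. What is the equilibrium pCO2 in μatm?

pCO2 = 1160 μatm

KH = 10^(−1.55) = 2.818×10^-2 mol kg⁻¹ atm⁻¹
pCO2 = [CO2*]/KH = 32.7×10^-6 / 2.818×10^-2 = 1.16×10^-3 atm = 1160 μatm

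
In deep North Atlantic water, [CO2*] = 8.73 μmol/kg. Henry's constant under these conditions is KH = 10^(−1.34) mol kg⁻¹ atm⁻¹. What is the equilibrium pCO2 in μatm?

KH = 10^(−1.34) = 4.571×10^-2 mol kg⁻¹ atm⁻¹
pCO2 = [CO2*]/KH = 8.73×10^-6 / 4.571×10^-2 = 1.91×10^-4 atm = 191 μatm

pCO2 = 191 μatm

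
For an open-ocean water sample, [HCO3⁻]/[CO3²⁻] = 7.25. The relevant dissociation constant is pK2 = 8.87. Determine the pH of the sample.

pH = 8.01

From K2 = [H⁺][CO3²⁻]/[HCO3⁻]:  pH = pK2 − log₁₀([HCO3⁻]/[CO3²⁻])
log₁₀(7.25) = +0.860
pH = 8.87 − (+0.860) = 8.01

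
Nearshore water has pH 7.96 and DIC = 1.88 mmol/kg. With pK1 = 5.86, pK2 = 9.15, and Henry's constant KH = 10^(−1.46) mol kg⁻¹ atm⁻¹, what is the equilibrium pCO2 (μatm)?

α₀ = 1 / (1 + K1/[H⁺] + K1K2/[H⁺]²) = 1 / (1 + 10^+2.10 + 10^+0.91)
   = 1 / (1 + 125.89 + 8.1283) = 1/135.02 = 0.007406
[CO2*] = α₀ × DIC = 0.007406 × 1.88 = 0.01392 mmol/kg = 13.92 μmol/kg
pCO2 = [CO2*]/KH = 1.392×10^-5 / 3.467×10^-2 = 402 μatm

pCO2 = 402 μatm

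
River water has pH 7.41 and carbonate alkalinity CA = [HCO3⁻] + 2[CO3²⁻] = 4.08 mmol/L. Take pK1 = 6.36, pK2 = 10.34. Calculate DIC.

CA = [HCO3⁻] + 2[CO3²⁻] = (α₁ + 2α₂)·DIC
At pH 7.41: [H⁺]/K1 = 10^-1.05 = 0.089125, K2/[H⁺] = 10^-2.93 = 0.0011749
α₁ = 1/(1 + 0.089125 + 0.0011749) = 1/1.0903 = 0.9172; α₂ = α₁·K2/[H⁺] = 0.001078
α₁ + 2α₂ = 0.9193
DIC = CA / (α₁ + 2α₂) = 4.08 / 0.9193 = 4.44 mmol/L

DIC = 4.44 mmol/L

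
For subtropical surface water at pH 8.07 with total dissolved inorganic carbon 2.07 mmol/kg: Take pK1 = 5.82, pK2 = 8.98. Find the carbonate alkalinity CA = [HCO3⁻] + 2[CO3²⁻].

CA = [HCO3⁻] + 2[CO3²⁻] = (α₁ + 2α₂)·DIC
At pH 8.07: [H⁺]/K1 = 10^-2.25 = 0.0056234, K2/[H⁺] = 10^-0.91 = 0.12303
α₁ = 1/(1 + 0.0056234 + 0.12303) = 1/1.1287 = 0.8860; α₂ = α₁·K2/[H⁺] = 0.1090
α₁ + 2α₂ = 1.1040
CA = 1.1040 × 2.07 = 2.29 mmol/kg

CA = 2.29 mmol/kg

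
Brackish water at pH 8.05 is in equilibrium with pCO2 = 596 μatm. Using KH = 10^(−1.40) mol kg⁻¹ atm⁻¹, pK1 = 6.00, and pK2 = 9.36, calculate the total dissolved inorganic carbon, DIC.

[CO2*] = KH · pCO2 = 10^(−1.40) × 596×10^-6 = 2.373×10^-5 mol/kg
α₀ = 1/(1 + K1/[H⁺] + K1K2/[H⁺]²) = 1/(1 + 10^+2.05 + 10^+0.74) = 0.008425
DIC = [CO2*]/α₀ = 2.373×10^-5 / 0.008425 = 2.82 mmol/kg

DIC = 2.82 mmol/kg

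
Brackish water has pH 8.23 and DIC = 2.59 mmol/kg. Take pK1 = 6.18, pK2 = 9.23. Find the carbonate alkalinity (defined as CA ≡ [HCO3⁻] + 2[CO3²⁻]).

CA = [HCO3⁻] + 2[CO3²⁻] = (α₁ + 2α₂)·DIC
At pH 8.23: [H⁺]/K1 = 10^-2.05 = 0.0089125, K2/[H⁺] = 10^-1.00 = 0.10000
α₁ = 1/(1 + 0.0089125 + 0.10000) = 1/1.1089 = 0.9018; α₂ = α₁·K2/[H⁺] = 0.09018
α₁ + 2α₂ = 1.0821
CA = 1.0821 × 2.59 = 2.80 mmol/kg

CA = 2.80 mmol/kg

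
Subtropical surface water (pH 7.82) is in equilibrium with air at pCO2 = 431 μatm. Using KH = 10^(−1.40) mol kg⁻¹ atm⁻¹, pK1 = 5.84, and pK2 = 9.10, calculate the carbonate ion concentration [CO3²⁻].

[CO2*] = KH · pCO2 = 10^(−1.40) × 431×10^-6 = 1.716×10^-5 mol/kg
α₀ = 1/(1 + K1/[H⁺] + K1K2/[H⁺]²) = 1/(1 + 10^+1.98 + 10^+0.70) = 0.009851
DIC = [CO2*]/α₀ = 1.716×10^-5 / 0.009851 = 1.742 mmol/kg
[CO3²⁻] = α₂·DIC; α₂ = 0.04937, so [CO3²⁻] = 0.04937 × 1.742 = 0.0860 mmol/kg

[CO3²⁻] = 0.0860 mmol/kg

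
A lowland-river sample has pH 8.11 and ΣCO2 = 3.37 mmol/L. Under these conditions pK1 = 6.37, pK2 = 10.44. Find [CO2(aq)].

[CO2*] = 0.0600 mmol/L

α₀ = 1 / (1 + K1/[H⁺] + K1K2/[H⁺]²) = 1 / (1 + 10^+1.74 + 10^-0.59)
   = 1 / (1 + 54.954 + 0.25704) = 1/56.211 = 0.01779
[CO2*] = α₀ × DIC = 0.01779 × 3.37 = 0.0600 mmol/L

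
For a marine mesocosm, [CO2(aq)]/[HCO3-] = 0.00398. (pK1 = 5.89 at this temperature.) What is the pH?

From K1 = [H⁺][HCO3-]/[CO2(aq)]:  pH = pK1 − log₁₀([CO2(aq)]/[HCO3-])
log₁₀(0.00398) = -2.400
pH = 5.89 − (-2.400) = 8.29

pH = 8.29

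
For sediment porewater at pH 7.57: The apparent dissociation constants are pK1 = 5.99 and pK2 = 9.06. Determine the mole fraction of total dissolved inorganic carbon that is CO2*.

α₀ = 1 / (1 + K1/[H⁺] + K1K2/[H⁺]²) = 1 / (1 + 10^+1.58 + 10^+0.09)
   = 1 / (1 + 38.019 + 1.2303) = 1/40.249 = 0.02485

α₀ = 0.0248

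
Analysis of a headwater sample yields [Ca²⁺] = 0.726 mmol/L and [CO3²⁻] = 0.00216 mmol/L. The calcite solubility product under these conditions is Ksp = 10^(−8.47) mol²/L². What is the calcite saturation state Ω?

Ω = 0.463

Ksp = 10^(−8.47) = 3.388×10^-9
Ω = [Ca²⁺][CO3²⁻]/Ksp = (0.726×10^-3)(0.00216×10^-3) / 3.388×10^-9 = 0.463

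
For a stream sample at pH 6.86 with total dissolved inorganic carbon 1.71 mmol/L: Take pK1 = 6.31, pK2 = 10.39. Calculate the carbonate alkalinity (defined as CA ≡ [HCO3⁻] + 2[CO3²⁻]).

CA = 1.33 mmol/L

CA = [HCO3⁻] + 2[CO3²⁻] = (α₁ + 2α₂)·DIC
At pH 6.86: [H⁺]/K1 = 10^-0.55 = 0.28184, K2/[H⁺] = 10^-3.53 = 0.00029512
α₁ = 1/(1 + 0.28184 + 0.00029512) = 1/1.2821 = 0.7800; α₂ = α₁·K2/[H⁺] = 0.0002302
α₁ + 2α₂ = 0.7804
CA = 0.7804 × 1.71 = 1.33 mmol/L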